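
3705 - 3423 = 282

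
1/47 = 1/47 = 0.02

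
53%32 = 21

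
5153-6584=  -  1431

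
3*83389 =250167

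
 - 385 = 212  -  597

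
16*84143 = 1346288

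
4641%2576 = 2065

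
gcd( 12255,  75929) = 1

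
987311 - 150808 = 836503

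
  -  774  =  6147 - 6921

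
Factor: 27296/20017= 2^5*37^( - 1) * 541^( - 1) * 853^1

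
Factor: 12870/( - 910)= - 99/7= - 3^2*7^ ( - 1 )*11^1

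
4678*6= 28068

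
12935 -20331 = - 7396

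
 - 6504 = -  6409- 95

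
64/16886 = 32/8443=0.00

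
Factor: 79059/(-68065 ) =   -  3^1*5^( - 1)*19^2  *  73^1* 13613^ (-1) 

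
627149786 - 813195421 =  - 186045635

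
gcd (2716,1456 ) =28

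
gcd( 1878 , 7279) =1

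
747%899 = 747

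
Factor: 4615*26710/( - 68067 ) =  -2^1*3^( - 3 )*5^2*13^1*71^1*2521^( - 1 )*2671^1=   -123266650/68067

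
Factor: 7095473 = 7^1*11^1*43^1*2143^1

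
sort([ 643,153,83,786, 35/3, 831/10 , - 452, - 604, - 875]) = [ - 875, - 604, - 452, 35/3,83 , 831/10,153 , 643,786]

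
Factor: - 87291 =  - 3^3 * 53^1*61^1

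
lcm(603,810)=54270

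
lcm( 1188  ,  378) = 8316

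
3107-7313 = - 4206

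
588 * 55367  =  32555796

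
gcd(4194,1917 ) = 9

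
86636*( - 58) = - 5024888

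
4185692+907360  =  5093052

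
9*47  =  423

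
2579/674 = 2579/674 = 3.83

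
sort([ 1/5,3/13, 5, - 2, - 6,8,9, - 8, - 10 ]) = [ - 10, - 8, - 6,-2,  1/5, 3/13, 5,8,9]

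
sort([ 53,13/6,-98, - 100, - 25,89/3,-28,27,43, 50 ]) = [ - 100,- 98, - 28, - 25, 13/6, 27,89/3,43,  50,53 ] 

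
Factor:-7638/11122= -57/83= - 3^1*19^1 * 83^( - 1 ) 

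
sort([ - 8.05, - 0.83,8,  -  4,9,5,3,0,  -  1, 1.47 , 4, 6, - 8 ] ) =[ - 8.05, - 8, - 4, - 1,-0.83,0, 1.47, 3,4, 5,6, 8,  9]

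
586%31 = 28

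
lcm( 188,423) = 1692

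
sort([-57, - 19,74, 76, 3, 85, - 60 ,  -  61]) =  [ -61, - 60, - 57,- 19, 3, 74, 76,85]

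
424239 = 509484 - 85245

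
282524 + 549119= 831643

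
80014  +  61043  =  141057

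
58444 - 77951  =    -  19507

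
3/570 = 1/190 = 0.01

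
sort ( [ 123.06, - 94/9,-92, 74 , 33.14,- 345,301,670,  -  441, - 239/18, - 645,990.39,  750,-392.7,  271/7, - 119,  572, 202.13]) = [ - 645,- 441, - 392.7,  -  345 ,  -  119,  -  92,  -  239/18,  -  94/9, 33.14, 271/7, 74, 123.06,202.13,  301,572,670,  750, 990.39]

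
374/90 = 4 + 7/45 = 4.16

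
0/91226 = 0= 0.00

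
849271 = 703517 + 145754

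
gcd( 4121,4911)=1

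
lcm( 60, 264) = 1320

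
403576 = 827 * 488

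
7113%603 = 480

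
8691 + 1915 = 10606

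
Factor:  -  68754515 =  - 5^1 * 53^1*259451^1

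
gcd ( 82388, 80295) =1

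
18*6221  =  111978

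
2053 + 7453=9506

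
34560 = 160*216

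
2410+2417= 4827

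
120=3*40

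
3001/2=1500 + 1/2 = 1500.50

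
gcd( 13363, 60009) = 83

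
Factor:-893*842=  - 751906 = - 2^1*19^1*47^1*421^1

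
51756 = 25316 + 26440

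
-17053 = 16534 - 33587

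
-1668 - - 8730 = 7062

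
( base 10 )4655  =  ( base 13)2171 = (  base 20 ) BCF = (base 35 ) 3s0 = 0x122f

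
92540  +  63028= 155568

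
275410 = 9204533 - 8929123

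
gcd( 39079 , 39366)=1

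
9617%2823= 1148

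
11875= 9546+2329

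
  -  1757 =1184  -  2941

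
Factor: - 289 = -17^2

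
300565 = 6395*47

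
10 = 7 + 3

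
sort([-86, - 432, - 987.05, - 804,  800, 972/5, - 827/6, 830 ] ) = [ - 987.05,  -  804, - 432, - 827/6 , - 86,  972/5,  800, 830 ]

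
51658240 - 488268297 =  - 436610057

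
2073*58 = 120234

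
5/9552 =5/9552 = 0.00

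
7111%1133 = 313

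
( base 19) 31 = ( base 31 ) 1r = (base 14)42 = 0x3A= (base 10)58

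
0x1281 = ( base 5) 122422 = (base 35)3UC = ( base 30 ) 57r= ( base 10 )4737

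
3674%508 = 118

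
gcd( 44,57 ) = 1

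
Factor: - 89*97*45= - 388485=- 3^2*5^1*89^1*97^1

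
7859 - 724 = 7135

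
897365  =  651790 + 245575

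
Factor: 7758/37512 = 431/2084= 2^( - 2) * 431^1*521^ ( - 1) 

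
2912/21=138 + 2/3 =138.67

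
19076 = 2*9538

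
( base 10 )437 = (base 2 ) 110110101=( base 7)1163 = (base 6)2005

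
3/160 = 3/160 = 0.02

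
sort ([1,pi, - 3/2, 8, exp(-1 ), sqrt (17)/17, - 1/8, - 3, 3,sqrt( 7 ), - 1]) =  [ -3,-3/2, - 1, -1/8,sqrt(17 )/17, exp( - 1),1, sqrt( 7 ), 3,pi , 8]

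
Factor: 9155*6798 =62235690 = 2^1*3^1 * 5^1*11^1*103^1 * 1831^1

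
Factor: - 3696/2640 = -5^ ( - 1 )*7^1 = -7/5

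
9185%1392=833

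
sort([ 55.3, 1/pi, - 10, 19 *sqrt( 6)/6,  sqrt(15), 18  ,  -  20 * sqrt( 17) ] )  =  [ - 20*sqrt( 17), - 10,1/pi , sqrt ( 15),19*sqrt( 6)/6,18,55.3] 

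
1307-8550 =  -7243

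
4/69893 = 4/69893 = 0.00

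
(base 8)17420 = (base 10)7952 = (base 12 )4728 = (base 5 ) 223302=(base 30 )8P2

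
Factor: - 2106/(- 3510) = 3^1*5^( - 1) = 3/5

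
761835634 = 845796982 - 83961348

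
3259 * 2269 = 7394671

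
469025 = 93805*5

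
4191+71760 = 75951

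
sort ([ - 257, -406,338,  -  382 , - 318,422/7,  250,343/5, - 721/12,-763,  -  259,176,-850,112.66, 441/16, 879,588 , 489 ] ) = [-850,  -  763, - 406, - 382,  -  318 , - 259, - 257, -721/12, 441/16,422/7,343/5,112.66,176 , 250,338,489,588, 879] 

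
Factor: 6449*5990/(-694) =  - 19314755/347 = - 5^1*347^( - 1)*599^1*6449^1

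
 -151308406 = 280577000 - 431885406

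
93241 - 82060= 11181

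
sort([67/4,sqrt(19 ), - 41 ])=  [ -41 , sqrt( 19),67/4]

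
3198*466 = 1490268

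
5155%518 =493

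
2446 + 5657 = 8103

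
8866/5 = 1773 + 1/5 = 1773.20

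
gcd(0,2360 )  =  2360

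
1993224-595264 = 1397960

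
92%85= 7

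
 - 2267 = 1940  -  4207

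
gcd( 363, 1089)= 363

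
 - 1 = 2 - 3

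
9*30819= 277371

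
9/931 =9/931 = 0.01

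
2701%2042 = 659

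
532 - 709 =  - 177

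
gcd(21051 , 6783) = 3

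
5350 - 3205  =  2145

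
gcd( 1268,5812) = 4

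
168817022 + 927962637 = 1096779659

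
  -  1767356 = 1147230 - 2914586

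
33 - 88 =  - 55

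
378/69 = 126/23 = 5.48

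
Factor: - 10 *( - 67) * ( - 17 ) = - 11390 = - 2^1*5^1*17^1*67^1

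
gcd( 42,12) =6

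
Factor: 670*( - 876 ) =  - 586920=-2^3*3^1*5^1*67^1*73^1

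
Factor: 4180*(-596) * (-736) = 2^9*5^1 *11^1*19^1*23^1*149^1 = 1833582080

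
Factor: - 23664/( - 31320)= 2^1*3^ ( - 2)*5^( - 1)  *17^1= 34/45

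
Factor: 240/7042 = 2^3 * 3^1 *5^1 * 7^( - 1 )*503^( - 1)= 120/3521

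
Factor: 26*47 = 2^1*13^1*47^1 = 1222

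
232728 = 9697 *24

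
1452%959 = 493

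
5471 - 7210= - 1739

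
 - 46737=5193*(-9 )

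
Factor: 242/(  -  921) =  - 2^1  *  3^(  -  1 )*11^2* 307^ ( - 1) 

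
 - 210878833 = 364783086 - 575661919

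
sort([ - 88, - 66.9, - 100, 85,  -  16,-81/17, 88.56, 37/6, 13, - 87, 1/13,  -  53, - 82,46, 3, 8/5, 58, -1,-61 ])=[ - 100 , - 88,-87, - 82,-66.9, - 61, - 53, - 16, - 81/17,-1, 1/13, 8/5, 3 , 37/6,  13, 46 , 58,85, 88.56 ]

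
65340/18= 3630 = 3630.00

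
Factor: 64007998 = 2^1*19^1*421^1*4001^1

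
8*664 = 5312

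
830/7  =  830/7 = 118.57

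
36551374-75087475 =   -  38536101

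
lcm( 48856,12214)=48856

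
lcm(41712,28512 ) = 2252448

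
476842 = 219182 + 257660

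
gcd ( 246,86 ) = 2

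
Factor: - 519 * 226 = -117294  =  - 2^1*3^1 * 113^1*173^1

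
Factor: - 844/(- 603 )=2^2*3^( - 2 ) * 67^ ( - 1)*211^1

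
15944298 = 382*41739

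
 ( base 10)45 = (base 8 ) 55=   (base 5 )140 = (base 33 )1c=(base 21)23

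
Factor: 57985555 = 5^1*17^1*682183^1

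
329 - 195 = 134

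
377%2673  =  377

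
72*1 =72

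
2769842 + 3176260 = 5946102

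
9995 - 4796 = 5199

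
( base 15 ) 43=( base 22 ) 2J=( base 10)63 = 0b111111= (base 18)39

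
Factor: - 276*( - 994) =2^3*3^1*7^1  *23^1*71^1 = 274344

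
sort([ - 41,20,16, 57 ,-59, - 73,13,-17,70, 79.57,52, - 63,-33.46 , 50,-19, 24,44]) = [ - 73,  -  63,-59, - 41 , - 33.46, -19,-17, 13, 16, 20 , 24 , 44,50, 52, 57,  70,  79.57] 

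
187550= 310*605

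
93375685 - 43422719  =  49952966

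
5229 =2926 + 2303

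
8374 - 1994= 6380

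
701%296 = 109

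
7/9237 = 7/9237 = 0.00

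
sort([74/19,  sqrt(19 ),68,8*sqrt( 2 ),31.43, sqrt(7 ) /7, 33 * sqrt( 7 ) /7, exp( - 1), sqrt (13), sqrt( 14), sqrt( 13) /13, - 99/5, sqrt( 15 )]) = [ - 99/5, sqrt( 13 ) /13,exp ( - 1 ), sqrt( 7)/7,sqrt ( 13), sqrt (14 ), sqrt( 15 ), 74/19,sqrt( 19 ),  8*sqrt( 2 ),33*sqrt(7)/7, 31.43,68] 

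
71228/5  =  14245 + 3/5 =14245.60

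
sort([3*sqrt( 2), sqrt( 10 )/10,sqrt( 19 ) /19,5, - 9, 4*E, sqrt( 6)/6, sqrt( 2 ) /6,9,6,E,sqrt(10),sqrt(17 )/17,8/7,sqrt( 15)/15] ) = [ - 9,sqrt(  19) /19,sqrt ( 2)/6,  sqrt(17)/17, sqrt ( 15) /15, sqrt(10) /10, sqrt( 6 ) /6,8/7,  E,sqrt(10 ),3*sqrt(2 ), 5,6,9, 4*E] 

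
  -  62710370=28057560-90767930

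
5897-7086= -1189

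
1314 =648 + 666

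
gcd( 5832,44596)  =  4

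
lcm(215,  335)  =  14405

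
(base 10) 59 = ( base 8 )73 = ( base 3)2012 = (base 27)25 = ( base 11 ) 54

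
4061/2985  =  4061/2985 = 1.36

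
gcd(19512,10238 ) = 2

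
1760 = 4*440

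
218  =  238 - 20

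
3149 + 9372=12521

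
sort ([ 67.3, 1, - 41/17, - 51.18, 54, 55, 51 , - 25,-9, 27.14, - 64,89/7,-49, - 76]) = [ - 76, - 64, - 51.18,-49,-25 , - 9, -41/17,1,89/7,27.14,51,54,  55,67.3]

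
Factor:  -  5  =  -5^1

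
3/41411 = 3/41411 = 0.00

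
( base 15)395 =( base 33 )ON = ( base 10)815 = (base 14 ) 423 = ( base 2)1100101111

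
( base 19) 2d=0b110011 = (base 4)303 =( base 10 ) 51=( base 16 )33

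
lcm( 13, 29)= 377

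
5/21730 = 1/4346= 0.00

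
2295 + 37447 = 39742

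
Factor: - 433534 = - 2^1*17^1*41^1*311^1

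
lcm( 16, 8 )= 16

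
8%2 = 0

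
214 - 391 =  - 177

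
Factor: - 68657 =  - 71^1*967^1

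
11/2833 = 11/2833 = 0.00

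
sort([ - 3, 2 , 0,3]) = [ - 3, 0,2,3]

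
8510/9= 8510/9 = 945.56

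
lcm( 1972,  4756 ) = 80852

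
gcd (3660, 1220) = 1220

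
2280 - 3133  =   - 853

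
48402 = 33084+15318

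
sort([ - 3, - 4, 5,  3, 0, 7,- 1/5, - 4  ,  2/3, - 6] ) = [ - 6, - 4,  -  4,-3, - 1/5,0, 2/3, 3, 5, 7 ]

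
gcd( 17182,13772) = 22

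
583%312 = 271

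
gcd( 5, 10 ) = 5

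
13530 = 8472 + 5058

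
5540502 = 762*7271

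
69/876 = 23/292 = 0.08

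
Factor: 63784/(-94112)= - 469/692  =  - 2^(-2)*7^1*67^1*173^( - 1) 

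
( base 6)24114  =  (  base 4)312232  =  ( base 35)2u2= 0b110110101110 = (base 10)3502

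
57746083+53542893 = 111288976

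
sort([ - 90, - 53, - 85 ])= [ - 90 , - 85, -53 ] 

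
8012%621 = 560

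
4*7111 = 28444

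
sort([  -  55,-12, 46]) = [ - 55,-12, 46 ] 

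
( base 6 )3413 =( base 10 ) 801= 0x321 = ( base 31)PQ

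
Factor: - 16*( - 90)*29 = 2^5*3^2*5^1*29^1 = 41760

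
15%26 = 15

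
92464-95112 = -2648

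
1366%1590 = 1366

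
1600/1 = 1600 = 1600.00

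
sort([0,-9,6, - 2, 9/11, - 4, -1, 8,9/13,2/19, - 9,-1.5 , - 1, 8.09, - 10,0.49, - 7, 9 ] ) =[ - 10, - 9, - 9, - 7, - 4, - 2,-1.5, - 1, - 1,0, 2/19, 0.49, 9/13, 9/11, 6, 8, 8.09,9]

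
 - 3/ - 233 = 3/233 = 0.01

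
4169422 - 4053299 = 116123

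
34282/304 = 17141/152 = 112.77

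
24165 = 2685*9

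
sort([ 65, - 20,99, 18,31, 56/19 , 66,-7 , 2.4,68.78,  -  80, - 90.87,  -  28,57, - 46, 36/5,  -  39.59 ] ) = [-90.87, -80, - 46,  -  39.59, - 28, -20, - 7,2.4, 56/19,36/5,18,31,57,65,66, 68.78, 99] 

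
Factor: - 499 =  - 499^1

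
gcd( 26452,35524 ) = 4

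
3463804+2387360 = 5851164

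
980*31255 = 30629900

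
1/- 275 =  - 1/275 = - 0.00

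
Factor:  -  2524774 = - 2^1*7^2*25763^1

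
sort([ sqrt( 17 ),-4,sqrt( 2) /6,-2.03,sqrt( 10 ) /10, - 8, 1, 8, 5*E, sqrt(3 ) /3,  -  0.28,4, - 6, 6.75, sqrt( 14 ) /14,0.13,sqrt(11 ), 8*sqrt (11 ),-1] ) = [-8 , - 6, - 4, -2.03,-1,- 0.28,  0.13, sqrt ( 2 ) /6,sqrt( 14)/14, sqrt( 10)/10 , sqrt( 3)/3 , 1,sqrt(11), 4, sqrt( 17), 6.75,8 , 5*E,8*sqrt( 11 ) ]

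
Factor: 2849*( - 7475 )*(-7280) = 2^4*5^3*7^2*11^1*13^2*23^1 * 37^1 =155036882000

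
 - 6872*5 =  - 34360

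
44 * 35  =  1540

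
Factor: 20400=2^4*3^1*5^2 *17^1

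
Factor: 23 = 23^1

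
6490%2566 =1358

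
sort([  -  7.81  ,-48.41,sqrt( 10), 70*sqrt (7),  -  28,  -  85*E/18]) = [  -  48.41, - 28, - 85*E/18, - 7.81,sqrt( 10 ), 70 * sqrt(7 ) ] 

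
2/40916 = 1/20458 = 0.00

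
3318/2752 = 1659/1376  =  1.21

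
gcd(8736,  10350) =6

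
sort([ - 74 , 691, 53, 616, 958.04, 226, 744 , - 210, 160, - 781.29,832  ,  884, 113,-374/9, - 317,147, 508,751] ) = [ - 781.29,-317, - 210,- 74,-374/9, 53, 113,  147, 160, 226, 508, 616, 691,744, 751, 832, 884,  958.04]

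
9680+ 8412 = 18092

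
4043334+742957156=747000490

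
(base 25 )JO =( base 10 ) 499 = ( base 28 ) hn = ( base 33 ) F4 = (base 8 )763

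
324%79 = 8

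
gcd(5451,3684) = 3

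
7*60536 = 423752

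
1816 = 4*454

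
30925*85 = 2628625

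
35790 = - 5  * ( - 7158) 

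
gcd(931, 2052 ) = 19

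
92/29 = 3 + 5/29 = 3.17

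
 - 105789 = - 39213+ - 66576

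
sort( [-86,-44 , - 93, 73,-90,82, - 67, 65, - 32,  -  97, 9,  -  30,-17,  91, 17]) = [ - 97, - 93, - 90,  -  86,-67 , - 44, - 32 , - 30 , - 17,  9, 17,65,73, 82,91]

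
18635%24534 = 18635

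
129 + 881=1010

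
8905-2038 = 6867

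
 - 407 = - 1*407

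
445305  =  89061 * 5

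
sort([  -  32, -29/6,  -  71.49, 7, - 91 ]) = [- 91, - 71.49,  -  32, -29/6  ,  7]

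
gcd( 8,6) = 2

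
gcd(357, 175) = 7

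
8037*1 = 8037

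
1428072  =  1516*942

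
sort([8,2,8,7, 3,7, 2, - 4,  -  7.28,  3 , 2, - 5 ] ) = [ - 7.28, - 5, - 4, 2,2,2,3, 3,7,7,8,8 ]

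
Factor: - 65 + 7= - 2^1*29^1=-  58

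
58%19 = 1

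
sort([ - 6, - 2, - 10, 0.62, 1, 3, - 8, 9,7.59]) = [ - 10, - 8, - 6, - 2, 0.62,  1,  3 , 7.59 , 9] 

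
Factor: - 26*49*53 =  - 2^1 * 7^2* 13^1*53^1 = - 67522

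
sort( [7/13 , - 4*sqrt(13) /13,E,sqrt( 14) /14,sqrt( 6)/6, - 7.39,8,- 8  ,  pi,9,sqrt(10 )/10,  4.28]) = [-8, - 7.39,-4*sqrt ( 13 ) /13,sqrt(14)/14, sqrt (10)/10, sqrt( 6)/6, 7/13,E, pi , 4.28,8,9]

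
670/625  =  134/125 = 1.07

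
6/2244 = 1/374 = 0.00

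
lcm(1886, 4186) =171626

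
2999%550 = 249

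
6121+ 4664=10785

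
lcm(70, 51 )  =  3570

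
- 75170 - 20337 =-95507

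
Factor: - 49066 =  - 2^1*24533^1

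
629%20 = 9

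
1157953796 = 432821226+725132570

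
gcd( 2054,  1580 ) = 158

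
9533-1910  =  7623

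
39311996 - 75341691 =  - 36029695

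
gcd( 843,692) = 1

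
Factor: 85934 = 2^1*42967^1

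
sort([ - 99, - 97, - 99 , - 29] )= [ - 99,- 99, - 97, - 29 ]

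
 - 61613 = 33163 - 94776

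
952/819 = 1+19/117 = 1.16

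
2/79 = 2/79 = 0.03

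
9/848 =9/848=0.01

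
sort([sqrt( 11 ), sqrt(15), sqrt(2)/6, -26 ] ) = [  -  26,sqrt( 2 )/6,sqrt( 11),  sqrt(15)]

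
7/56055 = 7/56055=0.00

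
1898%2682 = 1898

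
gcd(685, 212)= 1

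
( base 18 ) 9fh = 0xC83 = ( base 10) 3203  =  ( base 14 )124B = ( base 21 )75b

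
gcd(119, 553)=7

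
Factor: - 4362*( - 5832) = 25439184 = 2^4*3^7*727^1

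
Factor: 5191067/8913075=3^(  -  1)*5^(  -  2 )*7^1*23^( - 1 )*137^1*5167^( - 1)*5413^1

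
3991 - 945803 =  - 941812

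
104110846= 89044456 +15066390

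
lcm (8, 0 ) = 0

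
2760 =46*60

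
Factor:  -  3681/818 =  - 2^(  -  1) * 3^2 = - 9/2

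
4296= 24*179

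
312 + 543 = 855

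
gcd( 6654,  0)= 6654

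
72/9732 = 6/811 = 0.01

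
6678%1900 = 978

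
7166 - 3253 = 3913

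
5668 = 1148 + 4520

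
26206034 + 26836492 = 53042526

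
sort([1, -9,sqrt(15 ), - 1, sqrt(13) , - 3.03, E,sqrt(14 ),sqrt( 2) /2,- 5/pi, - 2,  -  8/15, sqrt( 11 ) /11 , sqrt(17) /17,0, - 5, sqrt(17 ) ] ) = [ - 9,-5,-3.03, - 2, -5/pi,-1, - 8/15, 0,sqrt( 17 ) /17,sqrt (11 ) /11, sqrt( 2 ) /2 , 1, E , sqrt( 13 ), sqrt( 14 ),sqrt(15 ),sqrt(17)]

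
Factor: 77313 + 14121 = 91434 = 2^1*3^1*7^2 *311^1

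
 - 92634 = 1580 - 94214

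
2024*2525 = 5110600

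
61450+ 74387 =135837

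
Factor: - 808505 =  - 5^1*101^1*1601^1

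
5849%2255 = 1339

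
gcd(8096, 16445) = 253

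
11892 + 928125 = 940017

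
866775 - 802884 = 63891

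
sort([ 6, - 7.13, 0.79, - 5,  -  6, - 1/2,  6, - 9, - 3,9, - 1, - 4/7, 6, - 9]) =[  -  9  , - 9 , - 7.13, - 6, - 5,- 3,-1,-4/7,  -  1/2,0.79,  6, 6, 6, 9 ] 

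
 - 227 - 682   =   - 909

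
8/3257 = 8/3257 = 0.00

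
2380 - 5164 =  -  2784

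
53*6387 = 338511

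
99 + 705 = 804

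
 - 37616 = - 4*9404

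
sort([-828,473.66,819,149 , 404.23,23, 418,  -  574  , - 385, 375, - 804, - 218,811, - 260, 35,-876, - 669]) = [ - 876, - 828 , - 804, - 669, - 574, - 385, - 260, - 218, 23,35, 149,375, 404.23,418,473.66, 811  ,  819] 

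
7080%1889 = 1413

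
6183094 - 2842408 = 3340686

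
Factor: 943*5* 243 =3^5*5^1*23^1*41^1 = 1145745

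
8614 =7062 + 1552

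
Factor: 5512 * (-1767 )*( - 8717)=2^3 * 3^1*13^1*19^1*23^1*31^1*53^1 * 379^1 = 84900999768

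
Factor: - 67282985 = - 5^1*7^1*11^1*174761^1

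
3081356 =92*33493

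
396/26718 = 66/4453  =  0.01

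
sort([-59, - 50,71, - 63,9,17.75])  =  [  -  63, - 59, - 50,9,17.75, 71 ]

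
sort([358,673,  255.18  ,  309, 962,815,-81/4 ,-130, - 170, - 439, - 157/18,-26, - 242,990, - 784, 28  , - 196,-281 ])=[ - 784, - 439 , - 281, - 242, - 196, - 170,- 130, - 26, - 81/4,-157/18,28,255.18,309,358,673, 815, 962,990]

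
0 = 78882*0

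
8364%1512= 804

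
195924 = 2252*87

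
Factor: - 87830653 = -17^1*131^1*39439^1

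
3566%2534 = 1032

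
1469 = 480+989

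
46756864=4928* 9488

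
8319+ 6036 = 14355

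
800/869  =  800/869 = 0.92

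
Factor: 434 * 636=2^3*3^1*7^1*31^1*53^1 = 276024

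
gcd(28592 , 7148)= 7148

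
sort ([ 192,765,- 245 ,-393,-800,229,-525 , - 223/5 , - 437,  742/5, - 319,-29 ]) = [-800, - 525,-437, - 393, - 319,-245 , - 223/5,-29, 742/5,  192,229 , 765] 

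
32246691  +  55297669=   87544360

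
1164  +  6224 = 7388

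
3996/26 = 153 + 9/13 = 153.69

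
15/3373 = 15/3373 =0.00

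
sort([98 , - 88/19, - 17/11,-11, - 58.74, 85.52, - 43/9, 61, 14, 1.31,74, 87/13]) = [ - 58.74, - 11 , - 43/9,-88/19, - 17/11,1.31,87/13 , 14,61, 74, 85.52,98] 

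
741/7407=247/2469 = 0.10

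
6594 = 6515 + 79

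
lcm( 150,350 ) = 1050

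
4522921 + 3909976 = 8432897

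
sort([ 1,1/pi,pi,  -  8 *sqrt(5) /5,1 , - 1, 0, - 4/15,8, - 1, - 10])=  [-10,-8 * sqrt( 5)/5,-1, - 1,-4/15,0,  1/pi,1,1,pi,8] 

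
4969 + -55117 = - 50148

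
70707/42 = 1683 + 1/2 = 1683.50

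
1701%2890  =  1701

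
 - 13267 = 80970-94237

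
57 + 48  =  105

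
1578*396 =624888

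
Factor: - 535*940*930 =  - 2^3*3^1 * 5^3* 31^1*47^1 *107^1 =- 467697000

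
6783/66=102 + 17/22 = 102.77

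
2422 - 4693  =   - 2271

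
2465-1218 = 1247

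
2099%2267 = 2099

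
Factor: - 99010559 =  - 31^1*3193889^1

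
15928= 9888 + 6040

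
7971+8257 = 16228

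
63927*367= 23461209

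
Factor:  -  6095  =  -5^1* 23^1 * 53^1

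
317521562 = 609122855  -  291601293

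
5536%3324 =2212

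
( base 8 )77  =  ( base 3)2100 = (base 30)23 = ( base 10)63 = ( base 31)21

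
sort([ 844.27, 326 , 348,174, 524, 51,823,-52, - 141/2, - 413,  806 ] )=[ - 413, - 141/2, - 52, 51,174,  326,348, 524,  806,823,  844.27 ]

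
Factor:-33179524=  - 2^2 * 7^1*23^1*51521^1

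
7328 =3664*2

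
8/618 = 4/309 = 0.01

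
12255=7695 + 4560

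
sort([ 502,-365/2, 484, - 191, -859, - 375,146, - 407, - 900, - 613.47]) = [  -  900 ,-859, - 613.47, - 407, - 375, - 191, - 365/2, 146,484,502 ]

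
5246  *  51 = 267546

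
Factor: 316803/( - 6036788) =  - 2^( - 2 )*3^1*  105601^1*1509197^( - 1) 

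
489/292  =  489/292 = 1.67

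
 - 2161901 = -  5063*427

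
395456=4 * 98864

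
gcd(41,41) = 41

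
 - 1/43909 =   -  1 + 43908/43909 = -  0.00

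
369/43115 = 369/43115=0.01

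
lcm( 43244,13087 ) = 994612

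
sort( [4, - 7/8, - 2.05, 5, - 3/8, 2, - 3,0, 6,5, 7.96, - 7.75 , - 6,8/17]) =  [  -  7.75, - 6,-3,-2.05,-7/8, - 3/8, 0,  8/17 , 2, 4,  5,5, 6,7.96]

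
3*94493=283479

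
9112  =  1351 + 7761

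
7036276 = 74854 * 94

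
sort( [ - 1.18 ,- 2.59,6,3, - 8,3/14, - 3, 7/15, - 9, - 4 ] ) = [ - 9, -8, - 4, - 3, - 2.59, - 1.18,  3/14,7/15,3, 6 ] 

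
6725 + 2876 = 9601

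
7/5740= 1/820 = 0.00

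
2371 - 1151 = 1220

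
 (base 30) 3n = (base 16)71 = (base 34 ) 3B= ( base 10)113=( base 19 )5i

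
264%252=12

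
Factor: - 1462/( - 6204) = 2^( - 1 )*3^( - 1)*11^( - 1)*17^1*43^1 * 47^( -1) = 731/3102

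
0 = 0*(- 791)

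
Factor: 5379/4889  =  3^1 * 11^1 *163^1*4889^( - 1) 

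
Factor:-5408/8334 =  - 2^4 * 3^ ( - 2)*13^2 * 463^( - 1) = - 2704/4167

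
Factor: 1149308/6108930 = 574654/3054465=2^1*3^ (  -  2 )*5^(-1 )*103^( - 1 )*659^( - 1)*287327^1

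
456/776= 57/97 = 0.59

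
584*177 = 103368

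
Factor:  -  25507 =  - 23^1*1109^1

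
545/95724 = 545/95724 = 0.01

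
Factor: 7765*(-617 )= - 4791005 = -  5^1*617^1*1553^1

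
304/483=304/483 = 0.63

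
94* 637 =59878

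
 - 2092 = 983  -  3075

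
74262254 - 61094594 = 13167660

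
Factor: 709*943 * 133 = 88922071 = 7^1 * 19^1*23^1 * 41^1*709^1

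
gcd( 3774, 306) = 102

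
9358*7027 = 65758666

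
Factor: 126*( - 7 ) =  - 2^1 * 3^2*7^2 = - 882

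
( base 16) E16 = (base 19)9IF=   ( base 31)3na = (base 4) 320112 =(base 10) 3606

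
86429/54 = 1600+29/54 = 1600.54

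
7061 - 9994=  - 2933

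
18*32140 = 578520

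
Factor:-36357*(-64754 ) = 2^1*3^1*12119^1*32377^1 = 2354261178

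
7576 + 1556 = 9132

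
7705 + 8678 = 16383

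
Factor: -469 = -7^1 * 67^1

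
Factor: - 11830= -2^1*5^1*7^1*13^2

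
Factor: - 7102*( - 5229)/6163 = 37136358/6163 = 2^1*3^2*7^1*53^1*67^1*83^1*6163^(-1) 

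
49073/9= 5452  +  5/9 = 5452.56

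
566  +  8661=9227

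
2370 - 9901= - 7531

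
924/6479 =84/589=0.14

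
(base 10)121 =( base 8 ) 171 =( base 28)49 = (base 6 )321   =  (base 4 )1321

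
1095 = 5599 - 4504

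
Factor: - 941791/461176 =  - 2^ (  -  3 )*17^(-1)*3391^( - 1 )*941791^1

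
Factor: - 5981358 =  - 2^1*3^1*67^1*14879^1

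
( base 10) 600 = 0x258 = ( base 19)1cb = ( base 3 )211020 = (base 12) 420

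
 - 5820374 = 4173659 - 9994033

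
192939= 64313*3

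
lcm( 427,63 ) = 3843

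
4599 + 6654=11253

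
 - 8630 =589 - 9219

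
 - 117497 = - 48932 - 68565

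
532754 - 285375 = 247379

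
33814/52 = 650 + 7/26 = 650.27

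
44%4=0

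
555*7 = 3885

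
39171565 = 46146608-6975043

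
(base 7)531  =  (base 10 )267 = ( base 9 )326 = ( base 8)413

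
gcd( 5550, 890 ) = 10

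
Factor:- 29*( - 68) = 1972=2^2*17^1*29^1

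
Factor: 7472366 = 2^1*11^1*339653^1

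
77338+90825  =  168163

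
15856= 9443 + 6413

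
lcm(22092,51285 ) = 1435980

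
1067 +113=1180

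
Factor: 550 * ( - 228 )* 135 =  - 2^3*3^4 * 5^3*11^1 * 19^1 = - 16929000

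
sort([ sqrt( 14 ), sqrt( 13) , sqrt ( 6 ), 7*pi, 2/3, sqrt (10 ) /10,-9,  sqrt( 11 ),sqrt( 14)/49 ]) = [-9,sqrt( 14 ) /49,sqrt( 10) /10,2/3, sqrt( 6),sqrt( 11 ), sqrt( 13 ), sqrt( 14),7*pi]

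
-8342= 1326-9668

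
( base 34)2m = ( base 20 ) 4A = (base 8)132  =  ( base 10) 90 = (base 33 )2O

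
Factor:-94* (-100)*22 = 206800 = 2^4*5^2*11^1*47^1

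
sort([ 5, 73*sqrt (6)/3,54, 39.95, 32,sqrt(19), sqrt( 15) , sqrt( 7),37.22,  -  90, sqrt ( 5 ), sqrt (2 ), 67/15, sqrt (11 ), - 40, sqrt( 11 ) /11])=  [ - 90, - 40,sqrt( 11 )/11, sqrt( 2 ),sqrt( 5 ), sqrt( 7),sqrt(11 ), sqrt( 15), sqrt( 19) , 67/15 , 5, 32, 37.22,39.95, 54,  73*sqrt(6)/3]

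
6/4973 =6/4973 = 0.00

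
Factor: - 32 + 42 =2^1*5^1 = 10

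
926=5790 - 4864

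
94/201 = 94/201=0.47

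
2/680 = 1/340 = 0.00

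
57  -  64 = -7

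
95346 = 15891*6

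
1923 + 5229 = 7152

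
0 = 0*3922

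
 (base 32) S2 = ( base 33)R7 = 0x382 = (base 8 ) 1602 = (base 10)898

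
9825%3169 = 318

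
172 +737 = 909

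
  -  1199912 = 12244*(- 98 )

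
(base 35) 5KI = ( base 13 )3165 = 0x1abb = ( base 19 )II3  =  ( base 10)6843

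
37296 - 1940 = 35356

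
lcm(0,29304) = 0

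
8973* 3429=30768417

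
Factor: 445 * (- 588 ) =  - 261660 = - 2^2*3^1 *5^1*7^2 * 89^1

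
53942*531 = 28643202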